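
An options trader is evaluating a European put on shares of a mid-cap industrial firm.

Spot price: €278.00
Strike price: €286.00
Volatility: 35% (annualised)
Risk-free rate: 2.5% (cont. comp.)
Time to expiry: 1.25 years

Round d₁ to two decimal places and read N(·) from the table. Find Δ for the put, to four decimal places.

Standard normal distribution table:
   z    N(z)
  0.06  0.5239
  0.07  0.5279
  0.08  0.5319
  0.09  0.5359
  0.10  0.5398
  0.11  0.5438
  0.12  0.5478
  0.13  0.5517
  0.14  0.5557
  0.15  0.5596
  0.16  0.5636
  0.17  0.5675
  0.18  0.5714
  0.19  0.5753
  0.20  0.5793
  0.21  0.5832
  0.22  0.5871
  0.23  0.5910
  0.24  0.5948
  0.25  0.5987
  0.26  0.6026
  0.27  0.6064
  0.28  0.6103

-0.4207

σ√T = 0.35 × 1.1180 = 0.3913
d₁ = [ln(278/286) + (0.025 + 0.35²/2)·1.25] / 0.3913 = [-0.0284 + 0.1078] / 0.3913 = 0.2030 → 0.20
N(d₁) = N(0.20) = 0.5793
Δ_put = N(d₁) − 1 = 0.5793 − 1 = -0.4207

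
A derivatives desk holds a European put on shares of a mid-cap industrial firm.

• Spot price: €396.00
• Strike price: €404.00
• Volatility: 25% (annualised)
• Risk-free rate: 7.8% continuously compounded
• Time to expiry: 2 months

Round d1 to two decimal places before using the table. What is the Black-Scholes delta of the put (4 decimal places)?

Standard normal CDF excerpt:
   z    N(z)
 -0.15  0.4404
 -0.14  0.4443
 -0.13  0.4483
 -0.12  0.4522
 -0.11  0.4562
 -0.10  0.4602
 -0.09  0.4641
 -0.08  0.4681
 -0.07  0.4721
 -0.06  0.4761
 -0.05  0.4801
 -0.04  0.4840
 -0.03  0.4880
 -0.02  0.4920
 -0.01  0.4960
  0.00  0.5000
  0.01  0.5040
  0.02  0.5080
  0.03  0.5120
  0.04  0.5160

σ√T = 0.25·√0.1667 = 0.1021
d₁ = [ln(396/404) + (0.078 + 0.25²/2)·0.1667] / 0.1021 = [-0.0200 + 0.0182] / 0.1021 = -0.0176 ⇒ -0.02
N(d₁) = N(-0.02) = 0.4920
Δ_put = N(d₁) − 1 = 0.4920 − 1 = -0.5080

-0.5080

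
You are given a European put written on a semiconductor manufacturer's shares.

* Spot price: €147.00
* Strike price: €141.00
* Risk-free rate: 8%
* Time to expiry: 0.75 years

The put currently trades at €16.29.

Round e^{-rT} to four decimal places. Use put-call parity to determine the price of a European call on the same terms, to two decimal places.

€30.50

exp(−rT) = exp(−0.08·0.75) = 0.9418
Put-call parity: C − P = S − K·e^(−rT) = 147 − 141·0.9418 = 147 − 132.7938 = 14.2062
C = P + (C − P) = 16.29 + (14.2062) = 30.4962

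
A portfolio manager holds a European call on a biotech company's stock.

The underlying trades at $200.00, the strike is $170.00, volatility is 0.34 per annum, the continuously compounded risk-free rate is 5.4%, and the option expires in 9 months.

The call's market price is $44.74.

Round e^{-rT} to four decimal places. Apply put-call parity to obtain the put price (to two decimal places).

e^(−rT) = e^(−0.054·0.75) = 0.9603
Put-call parity: C − P = S − K·e^(−rT) = 200 − 170·0.9603 = 200 − 163.2510 = 36.7490
P = C − (C − P) = 44.74 − (36.7490) = 7.9910

$7.99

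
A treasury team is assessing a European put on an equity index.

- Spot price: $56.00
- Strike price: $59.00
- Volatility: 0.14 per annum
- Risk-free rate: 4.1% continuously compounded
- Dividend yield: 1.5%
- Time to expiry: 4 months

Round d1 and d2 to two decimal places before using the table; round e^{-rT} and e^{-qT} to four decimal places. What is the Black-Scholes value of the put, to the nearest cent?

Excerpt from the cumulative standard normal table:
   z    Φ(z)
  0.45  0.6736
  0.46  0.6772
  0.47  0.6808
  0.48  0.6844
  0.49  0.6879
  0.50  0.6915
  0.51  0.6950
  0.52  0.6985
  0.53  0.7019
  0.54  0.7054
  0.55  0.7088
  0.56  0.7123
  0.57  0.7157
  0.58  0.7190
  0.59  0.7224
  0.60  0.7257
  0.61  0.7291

σ√T = 0.14·√0.3333 = 0.0808
d₁ = [ln(56/59) + (0.041 − 0.015 + 0.14²/2)·0.3333] / 0.0808 = [-0.0522 + 0.0119] / 0.0808 = -0.4980 ≈ -0.50
d₂ = d₁ − σ√T = -0.4980 − 0.0808 = -0.5788 ≈ -0.58
exp(−qT) = exp(−0.015·0.3333) = 0.9950;  exp(−rT) = exp(−0.041·0.3333) = 0.9864
P = 59·0.9864·N(0.58) − 56·0.9950·N(0.50) = 59·0.9864·0.7190 − 56·0.9950·0.6915 = 41.8441 − 38.5304 = 3.3137

$3.31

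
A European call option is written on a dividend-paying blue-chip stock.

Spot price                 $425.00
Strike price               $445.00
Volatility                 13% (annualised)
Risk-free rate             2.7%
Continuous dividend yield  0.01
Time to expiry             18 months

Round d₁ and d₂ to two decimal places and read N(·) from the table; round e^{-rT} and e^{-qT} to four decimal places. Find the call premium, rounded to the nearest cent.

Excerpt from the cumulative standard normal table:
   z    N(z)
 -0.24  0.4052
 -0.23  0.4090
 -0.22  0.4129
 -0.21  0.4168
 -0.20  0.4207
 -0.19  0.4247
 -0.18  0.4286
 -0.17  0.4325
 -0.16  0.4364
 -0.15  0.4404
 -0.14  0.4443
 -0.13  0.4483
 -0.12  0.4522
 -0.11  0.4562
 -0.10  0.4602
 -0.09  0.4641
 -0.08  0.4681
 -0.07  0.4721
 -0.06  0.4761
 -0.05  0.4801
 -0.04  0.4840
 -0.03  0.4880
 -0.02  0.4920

$22.89

T = 1.5;  σ√T = 0.1592
d₁ = [ln(425/445) + (0.027 − 0.01 + 0.13²/2)·1.5] / 0.1592 = [-0.0460 + 0.0382] / 0.1592 = -0.0491 ⇒ -0.05
d₂ = d₁ − σ√T = -0.0491 − 0.1592 = -0.2083 ⇒ -0.21
e^(−qT) = e^(−0.01·1.5) = 0.9851;  e^(−rT) = e^(−0.027·1.5) = 0.9603
C = 425·0.9851·N(-0.05) − 445·0.9603·N(-0.21) = 425·0.9851·0.4801 − 445·0.9603·0.4168 = 201.0023 − 178.1126 = 22.8897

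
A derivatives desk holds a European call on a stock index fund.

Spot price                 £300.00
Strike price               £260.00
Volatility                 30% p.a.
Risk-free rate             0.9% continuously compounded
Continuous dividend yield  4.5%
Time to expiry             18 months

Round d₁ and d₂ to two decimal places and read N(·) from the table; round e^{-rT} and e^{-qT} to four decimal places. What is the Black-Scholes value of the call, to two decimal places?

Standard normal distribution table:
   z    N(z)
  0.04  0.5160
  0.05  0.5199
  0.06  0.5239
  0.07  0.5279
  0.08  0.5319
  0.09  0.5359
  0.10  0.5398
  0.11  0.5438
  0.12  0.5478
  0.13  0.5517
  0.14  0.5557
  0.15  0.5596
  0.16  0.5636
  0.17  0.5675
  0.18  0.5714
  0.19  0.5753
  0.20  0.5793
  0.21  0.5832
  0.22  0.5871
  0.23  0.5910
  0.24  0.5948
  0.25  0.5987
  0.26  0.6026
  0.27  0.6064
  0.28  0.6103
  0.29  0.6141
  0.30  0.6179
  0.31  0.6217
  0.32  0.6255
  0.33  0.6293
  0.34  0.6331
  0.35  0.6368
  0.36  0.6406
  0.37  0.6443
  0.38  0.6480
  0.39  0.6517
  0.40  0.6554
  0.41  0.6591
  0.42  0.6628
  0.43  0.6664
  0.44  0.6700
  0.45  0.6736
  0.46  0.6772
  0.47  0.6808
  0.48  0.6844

T = 1.5;  σ√T = 0.3674
ln(S/K) + (r − q + σ²/2)T = ln(300/260) + (0.009 − 0.045 + 0.3²/2)·1.5 = 0.1431 + 0.0135 = 0.1566
d₁ = 0.1566 / 0.3674 = 0.4262 which rounds to 0.43
d₂ = d₁ − σ√T = 0.4262 − 0.3674 = 0.0588 which rounds to 0.06
exp(−qT) = exp(−0.045·1.5) = 0.9347;  exp(−rT) = exp(−0.009·1.5) = 0.9866
N(d₁) = N(0.43) = 0.6664;  N(d₂) = N(0.06) = 0.5239
C = 300·0.9347·0.6664 − 260·0.9866·0.5239 = 186.8652 − 134.3887 = 52.4765

£52.48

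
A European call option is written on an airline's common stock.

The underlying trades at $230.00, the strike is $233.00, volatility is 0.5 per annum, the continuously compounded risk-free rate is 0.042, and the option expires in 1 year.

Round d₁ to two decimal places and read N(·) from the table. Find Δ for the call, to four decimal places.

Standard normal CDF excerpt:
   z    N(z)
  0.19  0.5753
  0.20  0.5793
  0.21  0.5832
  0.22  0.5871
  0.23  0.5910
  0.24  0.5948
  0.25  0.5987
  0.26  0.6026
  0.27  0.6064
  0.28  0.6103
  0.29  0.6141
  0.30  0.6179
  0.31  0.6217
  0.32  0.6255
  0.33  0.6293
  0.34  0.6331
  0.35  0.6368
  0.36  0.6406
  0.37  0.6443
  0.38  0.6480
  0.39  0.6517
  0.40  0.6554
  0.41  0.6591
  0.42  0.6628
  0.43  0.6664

σ√T = 0.5·√1 = 0.5000
ln(S/K) + (r + σ²/2)T = ln(230/233) + (0.042 + 0.5²/2)·1 = -0.0130 + 0.1670 = 0.1540
d₁ = 0.1540 / 0.5000 = 0.3081 ≈ 0.31
N(d₁) = N(0.31) = 0.6217
Δ_call = N(d₁) = 0.6217

0.6217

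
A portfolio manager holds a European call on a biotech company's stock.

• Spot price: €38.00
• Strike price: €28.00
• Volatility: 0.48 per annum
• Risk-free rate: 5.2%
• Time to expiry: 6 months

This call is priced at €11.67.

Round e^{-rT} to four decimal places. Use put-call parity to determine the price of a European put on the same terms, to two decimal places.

€0.95

exp(−rT) = exp(−0.052·0.5) = 0.9743
Put-call parity: C − P = S − K·e^(−rT) = 38 − 28·0.9743 = 38 − 27.2804 = 10.7196
P = C − (C − P) = 11.67 − (10.7196) = 0.9504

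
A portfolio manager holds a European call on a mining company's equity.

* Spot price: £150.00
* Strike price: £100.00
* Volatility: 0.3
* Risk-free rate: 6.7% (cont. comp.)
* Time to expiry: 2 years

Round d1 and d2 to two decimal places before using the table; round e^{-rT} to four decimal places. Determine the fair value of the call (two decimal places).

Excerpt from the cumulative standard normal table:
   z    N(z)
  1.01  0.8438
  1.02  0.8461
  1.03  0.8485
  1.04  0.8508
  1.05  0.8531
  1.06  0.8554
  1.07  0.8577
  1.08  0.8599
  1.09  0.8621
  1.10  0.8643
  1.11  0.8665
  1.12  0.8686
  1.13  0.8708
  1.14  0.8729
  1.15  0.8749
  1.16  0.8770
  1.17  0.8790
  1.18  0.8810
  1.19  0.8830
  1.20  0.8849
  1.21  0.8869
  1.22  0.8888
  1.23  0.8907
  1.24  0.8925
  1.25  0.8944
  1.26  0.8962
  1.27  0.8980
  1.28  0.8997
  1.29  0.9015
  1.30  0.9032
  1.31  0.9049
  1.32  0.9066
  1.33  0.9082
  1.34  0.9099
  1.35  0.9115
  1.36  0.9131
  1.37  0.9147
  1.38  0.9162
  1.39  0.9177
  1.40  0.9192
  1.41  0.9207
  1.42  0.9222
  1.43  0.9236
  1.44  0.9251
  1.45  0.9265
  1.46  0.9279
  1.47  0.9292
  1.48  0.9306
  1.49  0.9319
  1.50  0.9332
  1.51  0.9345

T = 2;  σ√T = 0.4243
d₁ = [ln(150/100) + (0.067 + ½·0.3²)·2] / (σ√T) = (0.4055 + 0.2240) / 0.4243 = 1.4837 → 1.48
d₂ = 1.4837 − 0.4243 = 1.0594 → 1.06
exp(−rT) = exp(−0.067·2) = 0.8746
N(d₁) = N(1.48) = 0.9306;  N(d₂) = N(1.06) = 0.8554
C = 150·0.9306 − 100·0.8746·0.8554 = 139.5900 − 74.8133 = 64.7767

£64.78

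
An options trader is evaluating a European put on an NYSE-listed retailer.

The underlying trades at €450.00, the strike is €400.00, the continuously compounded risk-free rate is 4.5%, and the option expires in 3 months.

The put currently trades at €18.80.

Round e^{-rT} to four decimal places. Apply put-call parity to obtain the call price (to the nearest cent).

e^(−rT) = e^(−0.045·0.25) = 0.9888
Put-call parity: C − P = S − K·e^(−rT) = 450 − 400·0.9888 = 450 − 395.5200 = 54.4800
C = P + (C − P) = 18.80 + (54.4800) = 73.2800

€73.28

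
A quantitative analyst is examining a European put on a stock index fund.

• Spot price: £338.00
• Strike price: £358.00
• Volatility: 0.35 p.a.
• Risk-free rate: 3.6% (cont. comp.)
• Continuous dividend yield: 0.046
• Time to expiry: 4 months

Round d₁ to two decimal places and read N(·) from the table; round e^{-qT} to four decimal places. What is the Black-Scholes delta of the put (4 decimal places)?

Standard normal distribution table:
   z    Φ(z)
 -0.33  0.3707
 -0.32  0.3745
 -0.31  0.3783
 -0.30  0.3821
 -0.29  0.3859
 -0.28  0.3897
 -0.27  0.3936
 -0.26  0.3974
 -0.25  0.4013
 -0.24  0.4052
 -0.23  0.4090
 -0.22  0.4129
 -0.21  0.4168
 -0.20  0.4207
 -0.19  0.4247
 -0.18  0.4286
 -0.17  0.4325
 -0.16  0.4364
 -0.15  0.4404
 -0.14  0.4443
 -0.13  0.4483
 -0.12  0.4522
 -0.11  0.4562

-0.5705

T = 0.3333;  σ√T = 0.2021
d₁ = [ln(338/358) + (0.036 − 0.046 + ½·0.35²)·0.3333] / (σ√T) = (-0.0575 + 0.0171) / 0.2021 = -0.1999 → -0.20
N(d₁) = N(-0.20) = 0.4207
Δ_put = exp(−qT)·(N(d₁) − 1) = 0.9848·(0.4207 − 1) = -0.5705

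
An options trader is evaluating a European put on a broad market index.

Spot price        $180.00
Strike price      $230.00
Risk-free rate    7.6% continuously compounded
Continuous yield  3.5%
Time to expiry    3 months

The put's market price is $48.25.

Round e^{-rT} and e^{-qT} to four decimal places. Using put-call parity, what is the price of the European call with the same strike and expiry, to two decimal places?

$1.01

exp(−qT) = exp(−0.035·0.25) = 0.9913;  exp(−rT) = exp(−0.076·0.25) = 0.9812
Put-call parity: C − P = S·e^(−qT) − K·e^(−rT) = 180·0.9913 − 230·0.9812 = 178.4340 − 225.6760 = -47.2420
C = P + (C − P) = 48.25 + (-47.2420) = 1.0080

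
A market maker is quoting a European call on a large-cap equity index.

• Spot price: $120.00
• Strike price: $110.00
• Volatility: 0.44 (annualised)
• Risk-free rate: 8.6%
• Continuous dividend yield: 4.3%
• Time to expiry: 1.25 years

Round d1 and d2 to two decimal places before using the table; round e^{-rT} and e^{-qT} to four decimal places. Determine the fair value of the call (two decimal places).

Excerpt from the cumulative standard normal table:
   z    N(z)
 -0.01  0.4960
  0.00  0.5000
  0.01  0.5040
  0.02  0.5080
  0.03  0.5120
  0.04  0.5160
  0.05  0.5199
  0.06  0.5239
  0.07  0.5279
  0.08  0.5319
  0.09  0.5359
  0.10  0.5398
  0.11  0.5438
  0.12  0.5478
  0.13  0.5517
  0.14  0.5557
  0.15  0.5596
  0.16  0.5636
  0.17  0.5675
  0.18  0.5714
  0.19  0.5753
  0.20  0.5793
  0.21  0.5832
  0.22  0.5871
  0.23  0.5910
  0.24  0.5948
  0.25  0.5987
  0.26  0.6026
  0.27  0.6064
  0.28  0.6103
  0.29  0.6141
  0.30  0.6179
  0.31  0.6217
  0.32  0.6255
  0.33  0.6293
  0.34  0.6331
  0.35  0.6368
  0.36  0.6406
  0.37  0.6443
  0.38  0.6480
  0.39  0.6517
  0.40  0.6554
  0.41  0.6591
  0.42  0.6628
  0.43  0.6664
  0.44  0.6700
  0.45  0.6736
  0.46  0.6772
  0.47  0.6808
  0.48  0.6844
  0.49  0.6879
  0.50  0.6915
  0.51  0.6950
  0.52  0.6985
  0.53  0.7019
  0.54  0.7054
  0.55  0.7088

T = 1.25;  σ√T = 0.4919
d₁ = [ln(120/110) + (0.086 − 0.043 + 0.44²/2)·1.25] / 0.4919 = [0.0870 + 0.1747] / 0.4919 = 0.5321 which rounds to 0.53
d₂ = d₁ − σ√T = 0.5321 − 0.4919 = 0.0402 which rounds to 0.04
e^(−qT) = e^(−0.043·1.25) = 0.9477;  e^(−rT) = e^(−0.086·1.25) = 0.8981
C = 120·0.9477·N(0.53) − 110·0.8981·N(0.04) = 120·0.9477·0.7019 − 110·0.8981·0.5160 = 79.8229 − 50.9762 = 28.8467

$28.85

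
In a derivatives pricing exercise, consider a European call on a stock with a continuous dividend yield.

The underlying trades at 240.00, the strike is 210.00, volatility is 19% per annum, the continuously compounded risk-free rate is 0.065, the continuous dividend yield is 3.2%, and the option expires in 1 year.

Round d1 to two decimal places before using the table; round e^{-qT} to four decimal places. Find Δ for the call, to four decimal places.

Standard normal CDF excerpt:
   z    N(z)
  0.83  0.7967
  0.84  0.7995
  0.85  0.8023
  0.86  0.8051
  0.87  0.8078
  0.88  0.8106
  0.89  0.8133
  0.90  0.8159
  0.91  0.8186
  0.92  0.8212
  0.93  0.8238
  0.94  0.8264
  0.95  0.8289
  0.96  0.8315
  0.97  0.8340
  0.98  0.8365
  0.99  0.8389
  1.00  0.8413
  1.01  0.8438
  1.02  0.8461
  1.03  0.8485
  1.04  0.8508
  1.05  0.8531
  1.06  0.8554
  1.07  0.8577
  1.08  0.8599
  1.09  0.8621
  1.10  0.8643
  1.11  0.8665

0.8077

σ√T = 0.19·√1 = 0.1900
ln(S/K) + (r − q + σ²/2)T = ln(240/210) + (0.065 − 0.032 + 0.19²/2)·1 = 0.1335 + 0.0510 = 0.1846
d₁ = 0.1846 / 0.1900 = 0.9715 ⇒ 0.97
N(d₁) = N(0.97) = 0.8340
Δ_call = e^(−qT)·N(d₁) = 0.9685·0.8340 = 0.8077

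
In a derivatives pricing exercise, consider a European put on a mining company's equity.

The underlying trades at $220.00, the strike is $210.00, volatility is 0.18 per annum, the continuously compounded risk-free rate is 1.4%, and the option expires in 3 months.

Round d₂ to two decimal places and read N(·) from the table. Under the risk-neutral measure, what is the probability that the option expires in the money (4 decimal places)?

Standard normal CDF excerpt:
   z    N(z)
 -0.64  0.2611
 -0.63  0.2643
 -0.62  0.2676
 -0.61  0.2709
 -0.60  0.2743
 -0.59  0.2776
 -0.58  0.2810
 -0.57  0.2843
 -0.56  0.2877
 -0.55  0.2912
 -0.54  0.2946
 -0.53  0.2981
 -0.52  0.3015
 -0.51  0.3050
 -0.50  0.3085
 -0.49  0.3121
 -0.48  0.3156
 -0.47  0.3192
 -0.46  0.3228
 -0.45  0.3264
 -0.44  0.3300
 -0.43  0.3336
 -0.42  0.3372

0.3050

σ√T = 0.18·√0.25 = 0.0900
d₁ = [ln(220/210) + (0.014 + ½·0.18²)·0.25] / (σ√T) = (0.0465 + 0.0075) / 0.0900 = 0.6008 which rounds to 0.60
d₂ = 0.6008 − 0.0900 = 0.5108 which rounds to 0.51
Risk-neutral Pr[S_T < K] = N(−d₂) = N(-0.51) = 0.3050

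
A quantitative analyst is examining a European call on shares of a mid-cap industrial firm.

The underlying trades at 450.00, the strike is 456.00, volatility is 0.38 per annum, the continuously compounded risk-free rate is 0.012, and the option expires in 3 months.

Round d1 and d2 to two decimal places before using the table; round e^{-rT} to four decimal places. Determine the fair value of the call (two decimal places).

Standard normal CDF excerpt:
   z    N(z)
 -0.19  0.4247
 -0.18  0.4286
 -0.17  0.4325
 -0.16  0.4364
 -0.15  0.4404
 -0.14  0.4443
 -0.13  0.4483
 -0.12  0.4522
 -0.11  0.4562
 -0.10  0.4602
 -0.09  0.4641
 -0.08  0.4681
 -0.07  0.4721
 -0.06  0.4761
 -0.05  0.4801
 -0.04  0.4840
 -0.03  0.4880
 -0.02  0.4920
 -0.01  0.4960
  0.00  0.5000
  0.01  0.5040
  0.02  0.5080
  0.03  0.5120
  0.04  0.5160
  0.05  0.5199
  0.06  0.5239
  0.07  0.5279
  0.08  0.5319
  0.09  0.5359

31.98

T = 0.25;  σ√T = 0.1900
d₁ = [ln(450/456) + (0.012 + 0.38²/2)·0.25] / 0.1900 = [-0.0132 + 0.0210] / 0.1900 = 0.0411 ⇒ 0.04
d₂ = d₁ − σ√T = 0.0411 − 0.1900 = -0.1489 ⇒ -0.15
exp(−rT) = exp(−0.012·0.25) = 0.9970
N(d₁) = N(0.04) = 0.5160;  N(d₂) = N(-0.15) = 0.4404
C = 450·0.5160 − 456·0.9970·0.4404 = 232.2000 − 200.2199 = 31.9801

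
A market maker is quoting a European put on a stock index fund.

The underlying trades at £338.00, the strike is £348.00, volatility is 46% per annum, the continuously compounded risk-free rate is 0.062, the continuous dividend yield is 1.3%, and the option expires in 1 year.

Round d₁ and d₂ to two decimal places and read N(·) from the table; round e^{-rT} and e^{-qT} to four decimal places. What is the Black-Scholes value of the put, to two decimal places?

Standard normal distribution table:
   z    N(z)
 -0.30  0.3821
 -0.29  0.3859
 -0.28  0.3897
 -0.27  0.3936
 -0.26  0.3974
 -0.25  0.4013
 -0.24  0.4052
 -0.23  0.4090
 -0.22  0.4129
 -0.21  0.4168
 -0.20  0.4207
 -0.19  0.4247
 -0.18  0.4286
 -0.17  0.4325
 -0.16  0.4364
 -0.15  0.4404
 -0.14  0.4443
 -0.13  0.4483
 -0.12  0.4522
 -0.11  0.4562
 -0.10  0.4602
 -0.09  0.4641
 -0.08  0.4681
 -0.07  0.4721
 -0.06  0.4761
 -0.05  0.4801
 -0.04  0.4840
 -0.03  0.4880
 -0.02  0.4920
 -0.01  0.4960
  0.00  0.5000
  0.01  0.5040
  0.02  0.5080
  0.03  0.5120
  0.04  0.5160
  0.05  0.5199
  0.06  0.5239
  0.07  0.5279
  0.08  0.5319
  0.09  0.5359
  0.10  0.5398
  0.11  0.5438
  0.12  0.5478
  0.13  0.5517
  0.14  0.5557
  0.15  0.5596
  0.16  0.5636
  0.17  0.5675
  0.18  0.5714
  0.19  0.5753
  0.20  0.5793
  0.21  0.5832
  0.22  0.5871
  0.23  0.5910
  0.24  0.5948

£56.85

σ√T = 0.46·√1 = 0.4600
d₁ = [ln(338/348) + (0.062 − 0.013 + 0.46²/2)·1] / 0.4600 = [-0.0292 + 0.1548] / 0.4600 = 0.2731 ≈ 0.27
d₂ = d₁ − σ√T = 0.2731 − 0.4600 = -0.1869 ≈ -0.19
e^(−qT) = e^(−0.013·1) = 0.9871;  e^(−rT) = e^(−0.062·1) = 0.9399
P = 348·0.9399·N(0.19) − 338·0.9871·N(-0.27) = 348·0.9399·0.5753 − 338·0.9871·0.3936 = 188.1721 − 131.3206 = 56.8515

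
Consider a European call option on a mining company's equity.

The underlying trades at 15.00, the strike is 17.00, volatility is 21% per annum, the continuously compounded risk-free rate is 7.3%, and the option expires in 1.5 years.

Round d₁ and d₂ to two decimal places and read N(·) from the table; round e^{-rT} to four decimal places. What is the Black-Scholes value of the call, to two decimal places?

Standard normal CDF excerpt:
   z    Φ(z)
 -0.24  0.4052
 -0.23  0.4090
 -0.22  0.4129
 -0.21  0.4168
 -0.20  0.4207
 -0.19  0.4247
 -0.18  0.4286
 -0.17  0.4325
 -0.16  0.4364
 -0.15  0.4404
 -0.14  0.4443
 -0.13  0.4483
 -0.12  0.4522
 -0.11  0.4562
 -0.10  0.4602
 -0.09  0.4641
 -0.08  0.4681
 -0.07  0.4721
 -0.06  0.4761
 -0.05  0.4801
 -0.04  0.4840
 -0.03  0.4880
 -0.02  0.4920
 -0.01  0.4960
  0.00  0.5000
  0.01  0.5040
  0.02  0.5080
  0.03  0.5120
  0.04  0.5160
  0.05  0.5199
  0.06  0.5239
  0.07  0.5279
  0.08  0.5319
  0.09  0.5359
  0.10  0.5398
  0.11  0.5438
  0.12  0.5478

1.45

σ√T = 0.21 × 1.2247 = 0.2572
ln(S/K) + (r + σ²/2)T = ln(15/17) + (0.073 + 0.21²/2)·1.5 = -0.1252 + 0.1426 = 0.0174
d₁ = 0.0174 / 0.2572 = 0.0677 → 0.07
d₂ = d₁ − σ√T = 0.0677 − 0.2572 = -0.1895 → -0.19
exp(−rT) = exp(−0.073·1.5) = 0.8963
N(d₁) = N(0.07) = 0.5279;  N(d₂) = N(-0.19) = 0.4247
C = 15·0.5279 − 17·0.8963·0.4247 = 7.9185 − 6.4712 = 1.4473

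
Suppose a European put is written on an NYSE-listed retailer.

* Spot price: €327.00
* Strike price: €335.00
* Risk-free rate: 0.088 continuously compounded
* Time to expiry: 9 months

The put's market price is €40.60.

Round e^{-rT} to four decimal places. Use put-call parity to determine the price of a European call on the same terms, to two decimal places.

€54.01

e^(−rT) = e^(−0.088·0.75) = 0.9361
Put-call parity: C − P = S − K·e^(−rT) = 327 − 335·0.9361 = 327 − 313.5935 = 13.4065
C = P + (C − P) = 40.60 + (13.4065) = 54.0065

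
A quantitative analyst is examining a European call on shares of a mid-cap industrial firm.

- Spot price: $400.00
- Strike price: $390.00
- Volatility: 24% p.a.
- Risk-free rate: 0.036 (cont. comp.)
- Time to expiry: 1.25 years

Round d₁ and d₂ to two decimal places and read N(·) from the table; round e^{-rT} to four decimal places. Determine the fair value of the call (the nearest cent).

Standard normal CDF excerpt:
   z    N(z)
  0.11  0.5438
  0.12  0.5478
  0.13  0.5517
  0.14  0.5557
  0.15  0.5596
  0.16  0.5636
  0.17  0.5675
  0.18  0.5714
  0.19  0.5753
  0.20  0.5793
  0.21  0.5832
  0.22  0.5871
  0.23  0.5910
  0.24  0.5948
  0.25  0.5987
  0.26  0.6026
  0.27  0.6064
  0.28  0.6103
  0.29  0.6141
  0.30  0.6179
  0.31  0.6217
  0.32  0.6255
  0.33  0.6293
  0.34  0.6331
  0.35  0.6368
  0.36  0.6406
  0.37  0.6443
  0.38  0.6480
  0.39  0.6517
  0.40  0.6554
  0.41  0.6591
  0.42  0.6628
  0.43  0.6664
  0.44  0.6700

T = 1.25;  σ√T = 0.2683
d₁ = [ln(400/390) + (0.036 + ½·0.24²)·1.25] / (σ√T) = (0.0253 + 0.0810) / 0.2683 = 0.3962 → 0.40
d₂ = 0.3962 − 0.2683 = 0.1279 → 0.13
e^(−rT) = e^(−0.036·1.25) = 0.9560
N(d₁) = N(0.40) = 0.6554;  N(d₂) = N(0.13) = 0.5517
C = 400·0.6554 − 390·0.9560·0.5517 = 262.1600 − 205.6958 = 56.4642

$56.46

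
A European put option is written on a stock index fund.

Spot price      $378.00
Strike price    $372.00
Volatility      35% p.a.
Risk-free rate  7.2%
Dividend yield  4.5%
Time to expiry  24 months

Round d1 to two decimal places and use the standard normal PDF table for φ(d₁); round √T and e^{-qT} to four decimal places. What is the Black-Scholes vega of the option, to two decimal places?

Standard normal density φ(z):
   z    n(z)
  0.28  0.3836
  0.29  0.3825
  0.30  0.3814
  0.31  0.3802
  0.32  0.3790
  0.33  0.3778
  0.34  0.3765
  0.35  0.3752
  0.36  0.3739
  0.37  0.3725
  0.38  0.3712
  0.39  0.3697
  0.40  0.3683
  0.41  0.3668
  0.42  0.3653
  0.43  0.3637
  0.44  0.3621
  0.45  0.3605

σ√T = 0.35·√2 = 0.4950
d₁ = [ln(378/372) + (0.072 − 0.045 + 0.35²/2)·2] / 0.4950 = [0.0160 + 0.1765] / 0.4950 = 0.3889 ⇒ 0.39
√T = √2 = 1.4142
φ(d₁) = φ(0.39) = 0.3697
exp(−qT) = exp(−0.045·2) = 0.9139
vega = S·exp(−qT)·φ(d₁)·√T = 378·0.9139·0.3697·1.4142 = 180.6137

180.61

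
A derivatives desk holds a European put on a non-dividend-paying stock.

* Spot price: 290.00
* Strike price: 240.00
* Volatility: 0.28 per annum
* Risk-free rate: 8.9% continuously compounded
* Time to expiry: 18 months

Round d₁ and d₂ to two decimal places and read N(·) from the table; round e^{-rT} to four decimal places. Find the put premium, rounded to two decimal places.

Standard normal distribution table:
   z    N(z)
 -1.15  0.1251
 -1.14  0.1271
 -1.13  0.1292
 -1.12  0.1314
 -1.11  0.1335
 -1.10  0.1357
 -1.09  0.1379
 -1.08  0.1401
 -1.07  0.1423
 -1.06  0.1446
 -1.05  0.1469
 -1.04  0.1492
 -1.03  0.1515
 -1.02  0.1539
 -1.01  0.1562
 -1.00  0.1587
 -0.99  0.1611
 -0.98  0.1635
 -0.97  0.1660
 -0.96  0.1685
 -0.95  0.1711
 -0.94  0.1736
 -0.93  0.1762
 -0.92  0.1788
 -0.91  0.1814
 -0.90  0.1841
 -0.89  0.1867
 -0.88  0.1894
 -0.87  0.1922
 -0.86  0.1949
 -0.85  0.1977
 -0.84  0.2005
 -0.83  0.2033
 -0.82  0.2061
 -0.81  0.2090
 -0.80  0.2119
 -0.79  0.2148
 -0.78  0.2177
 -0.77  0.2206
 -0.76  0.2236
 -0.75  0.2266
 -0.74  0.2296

σ√T = 0.28·√1.5 = 0.3429
d₁ = [ln(290/240) + (0.089 + 0.28²/2)·1.5] / 0.3429 = [0.1892 + 0.1923] / 0.3429 = 1.1126 ≈ 1.11
d₂ = d₁ − σ√T = 1.1126 − 0.3429 = 0.7697 ≈ 0.77
exp(−rT) = exp(−0.089·1.5) = 0.8750
P = 240·0.8750·N(-0.77) − 290·N(-1.11) = 240·0.8750·0.2206 − 290·0.1335 = 46.3260 − 38.7150 = 7.6110

7.61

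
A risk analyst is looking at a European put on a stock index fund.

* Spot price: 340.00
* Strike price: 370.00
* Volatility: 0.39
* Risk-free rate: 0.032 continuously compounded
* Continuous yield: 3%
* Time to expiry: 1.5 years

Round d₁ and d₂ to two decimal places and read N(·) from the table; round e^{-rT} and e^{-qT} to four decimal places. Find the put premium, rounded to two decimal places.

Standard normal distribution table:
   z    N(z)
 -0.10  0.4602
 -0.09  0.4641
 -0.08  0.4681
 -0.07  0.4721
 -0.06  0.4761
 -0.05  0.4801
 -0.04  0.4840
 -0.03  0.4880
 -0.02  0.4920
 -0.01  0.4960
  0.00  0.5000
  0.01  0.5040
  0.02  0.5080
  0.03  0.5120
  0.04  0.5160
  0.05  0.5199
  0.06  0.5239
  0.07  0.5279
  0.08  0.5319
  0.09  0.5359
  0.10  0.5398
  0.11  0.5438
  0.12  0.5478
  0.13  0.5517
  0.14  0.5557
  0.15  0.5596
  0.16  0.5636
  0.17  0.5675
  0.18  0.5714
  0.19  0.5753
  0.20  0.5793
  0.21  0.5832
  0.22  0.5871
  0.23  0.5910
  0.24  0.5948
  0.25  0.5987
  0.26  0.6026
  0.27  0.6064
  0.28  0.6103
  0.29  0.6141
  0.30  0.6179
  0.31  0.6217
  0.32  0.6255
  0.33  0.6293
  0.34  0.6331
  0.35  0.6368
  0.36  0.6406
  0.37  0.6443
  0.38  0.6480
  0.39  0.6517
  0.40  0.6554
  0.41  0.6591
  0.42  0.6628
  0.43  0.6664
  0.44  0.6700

78.98

T = 1.5;  σ√T = 0.4777
d₁ = [ln(340/370) + (0.032 − 0.03 + 0.39²/2)·1.5] / 0.4777 = [-0.0846 + 0.1171] / 0.4777 = 0.0681 → 0.07
d₂ = d₁ − σ√T = 0.0681 − 0.4777 = -0.4096 → -0.41
exp(−qT) = exp(−0.03·1.5) = 0.9560;  exp(−rT) = exp(−0.032·1.5) = 0.9531
N(−d₂) = N(0.41) = 0.6591;  N(−d₁) = N(-0.07) = 0.4721
P = 370·0.9531·0.6591 − 340·0.9560·0.4721 = 232.4296 − 153.4514 = 78.9783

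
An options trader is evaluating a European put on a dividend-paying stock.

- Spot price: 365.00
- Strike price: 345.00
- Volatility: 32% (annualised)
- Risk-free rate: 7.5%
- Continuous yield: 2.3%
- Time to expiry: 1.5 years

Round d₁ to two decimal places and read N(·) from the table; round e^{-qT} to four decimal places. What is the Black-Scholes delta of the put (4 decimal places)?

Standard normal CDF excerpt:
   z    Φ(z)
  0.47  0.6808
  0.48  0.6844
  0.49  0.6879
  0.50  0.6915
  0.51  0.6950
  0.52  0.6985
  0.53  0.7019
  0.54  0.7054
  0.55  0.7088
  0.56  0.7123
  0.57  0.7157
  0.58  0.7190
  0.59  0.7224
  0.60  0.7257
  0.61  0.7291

T = 1.5;  σ√T = 0.3919
d₁ = [ln(365/345) + (0.075 − 0.023 + 0.32²/2)·1.5] / 0.3919 = [0.0564 + 0.1548] / 0.3919 = 0.5388 ≈ 0.54
N(d₁) = N(0.54) = 0.7054
Δ_put = e^(−qT)·(N(d₁) − 1) = 0.9661·(0.7054 − 1) = -0.2846

-0.2846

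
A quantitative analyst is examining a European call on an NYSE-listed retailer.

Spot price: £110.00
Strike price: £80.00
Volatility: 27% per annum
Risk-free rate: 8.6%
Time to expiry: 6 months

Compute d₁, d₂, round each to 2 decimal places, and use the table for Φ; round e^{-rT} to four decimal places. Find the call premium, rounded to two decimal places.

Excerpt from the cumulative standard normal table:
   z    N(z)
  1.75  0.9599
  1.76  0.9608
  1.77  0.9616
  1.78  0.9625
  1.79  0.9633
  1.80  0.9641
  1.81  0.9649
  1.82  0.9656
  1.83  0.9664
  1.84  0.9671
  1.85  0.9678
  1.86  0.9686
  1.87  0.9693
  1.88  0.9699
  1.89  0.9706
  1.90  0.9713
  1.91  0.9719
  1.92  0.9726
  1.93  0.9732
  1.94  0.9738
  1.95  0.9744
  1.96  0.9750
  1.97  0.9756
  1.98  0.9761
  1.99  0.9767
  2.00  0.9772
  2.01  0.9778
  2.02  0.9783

σ√T = 0.27·√0.5 = 0.1909
d₁ = [ln(110/80) + (0.086 + ½·0.27²)·0.5] / (σ√T) = (0.3185 + 0.0612) / 0.1909 = 1.9887 which rounds to 1.99
d₂ = 1.9887 − 0.1909 = 1.7978 which rounds to 1.80
exp(−rT) = exp(−0.086·0.5) = 0.9579
N(d₁) = N(1.99) = 0.9767;  N(d₂) = N(1.80) = 0.9641
C = 110·0.9767 − 80·0.9579·0.9641 = 107.4370 − 73.8809 = 33.5561

£33.56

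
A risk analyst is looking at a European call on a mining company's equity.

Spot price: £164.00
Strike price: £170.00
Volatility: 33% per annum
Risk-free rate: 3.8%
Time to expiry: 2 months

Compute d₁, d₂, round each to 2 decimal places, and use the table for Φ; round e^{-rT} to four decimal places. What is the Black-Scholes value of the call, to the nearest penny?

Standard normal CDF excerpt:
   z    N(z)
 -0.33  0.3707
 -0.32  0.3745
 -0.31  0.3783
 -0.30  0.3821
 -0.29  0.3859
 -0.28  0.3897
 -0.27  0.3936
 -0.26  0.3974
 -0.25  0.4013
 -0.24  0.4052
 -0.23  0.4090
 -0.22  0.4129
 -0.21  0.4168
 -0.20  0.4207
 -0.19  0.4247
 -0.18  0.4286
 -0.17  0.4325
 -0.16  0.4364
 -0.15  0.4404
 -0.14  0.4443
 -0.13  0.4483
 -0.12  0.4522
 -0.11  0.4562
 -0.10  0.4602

£7.04

σ√T = 0.33·√0.1667 = 0.1347
d₁ = [ln(164/170) + (0.038 + 0.33²/2)·0.1667] / 0.1347 = [-0.0359 + 0.0154] / 0.1347 = -0.1523 → -0.15
d₂ = d₁ − σ√T = -0.1523 − 0.1347 = -0.2871 → -0.29
exp(−rT) = exp(−0.038·0.1667) = 0.9937
N(d₁) = N(-0.15) = 0.4404;  N(d₂) = N(-0.29) = 0.3859
C = 164·0.4404 − 170·0.9937·0.3859 = 72.2256 − 65.1897 = 7.0359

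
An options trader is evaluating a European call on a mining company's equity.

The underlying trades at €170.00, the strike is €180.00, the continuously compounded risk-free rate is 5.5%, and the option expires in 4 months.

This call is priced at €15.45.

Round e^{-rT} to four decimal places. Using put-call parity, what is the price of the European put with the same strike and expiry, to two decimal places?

exp(−rT) = exp(−0.055·0.3333) = 0.9818
Put-call parity: C − P = S − K·e^(−rT) = 170 − 180·0.9818 = 170 − 176.7240 = -6.7240
P = C − (C − P) = 15.45 − (-6.7240) = 22.1740

€22.17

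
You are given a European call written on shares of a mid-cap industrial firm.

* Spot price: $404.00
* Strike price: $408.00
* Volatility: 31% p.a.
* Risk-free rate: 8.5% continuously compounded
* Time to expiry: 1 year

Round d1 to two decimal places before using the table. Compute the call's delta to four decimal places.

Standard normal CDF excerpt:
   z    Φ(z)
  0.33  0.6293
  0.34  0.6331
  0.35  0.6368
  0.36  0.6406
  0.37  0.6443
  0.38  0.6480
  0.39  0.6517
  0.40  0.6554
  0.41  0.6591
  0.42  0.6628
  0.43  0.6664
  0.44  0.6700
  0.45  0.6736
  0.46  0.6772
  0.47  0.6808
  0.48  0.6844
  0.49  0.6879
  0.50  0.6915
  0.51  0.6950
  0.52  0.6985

0.6554

T = 1;  σ√T = 0.3100
d₁ = [ln(404/408) + (0.085 + 0.31²/2)·1] / 0.3100 = [-0.0099 + 0.1331] / 0.3100 = 0.3974 → 0.40
N(d₁) = N(0.40) = 0.6554
Δ_call = N(d₁) = 0.6554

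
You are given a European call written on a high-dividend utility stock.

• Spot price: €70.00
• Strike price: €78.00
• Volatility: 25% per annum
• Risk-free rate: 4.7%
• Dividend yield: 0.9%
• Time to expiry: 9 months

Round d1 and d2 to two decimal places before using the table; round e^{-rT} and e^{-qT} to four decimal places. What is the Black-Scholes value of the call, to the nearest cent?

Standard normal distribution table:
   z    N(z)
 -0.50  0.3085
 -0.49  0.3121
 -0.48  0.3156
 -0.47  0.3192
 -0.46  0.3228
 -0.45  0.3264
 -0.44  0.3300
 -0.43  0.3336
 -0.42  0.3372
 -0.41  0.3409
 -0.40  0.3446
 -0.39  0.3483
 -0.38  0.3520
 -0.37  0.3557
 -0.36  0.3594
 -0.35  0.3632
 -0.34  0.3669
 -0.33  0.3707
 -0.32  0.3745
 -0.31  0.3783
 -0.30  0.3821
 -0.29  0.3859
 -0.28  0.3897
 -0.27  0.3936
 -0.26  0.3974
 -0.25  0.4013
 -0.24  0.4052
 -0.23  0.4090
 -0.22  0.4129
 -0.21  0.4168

€3.87

σ√T = 0.25 × 0.8660 = 0.2165
d₁ = [ln(70/78) + (0.047 − 0.009 + ½·0.25²)·0.75] / (σ√T) = (-0.1082 + 0.0519) / 0.2165 = -0.2599 → -0.26
d₂ = -0.2599 − 0.2165 = -0.4764 → -0.48
exp(−qT) = exp(−0.009·0.75) = 0.9933;  exp(−rT) = exp(−0.047·0.75) = 0.9654
N(d₁) = N(-0.26) = 0.3974;  N(d₂) = N(-0.48) = 0.3156
C = 70·0.9933·0.3974 − 78·0.9654·0.3156 = 27.6316 − 23.7651 = 3.8666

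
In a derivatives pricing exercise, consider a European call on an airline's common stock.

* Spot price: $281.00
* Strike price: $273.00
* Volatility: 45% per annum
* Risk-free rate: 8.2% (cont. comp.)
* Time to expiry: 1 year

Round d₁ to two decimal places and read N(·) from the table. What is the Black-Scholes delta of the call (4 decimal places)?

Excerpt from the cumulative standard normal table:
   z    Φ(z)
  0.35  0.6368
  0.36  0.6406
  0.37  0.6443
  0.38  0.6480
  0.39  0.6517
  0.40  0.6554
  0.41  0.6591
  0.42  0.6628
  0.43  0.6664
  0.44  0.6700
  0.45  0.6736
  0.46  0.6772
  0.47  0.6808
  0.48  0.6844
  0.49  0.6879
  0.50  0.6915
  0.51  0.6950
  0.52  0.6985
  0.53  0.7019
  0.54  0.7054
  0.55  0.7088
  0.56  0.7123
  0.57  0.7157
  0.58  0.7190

σ√T = 0.45 × 1.0000 = 0.4500
ln(S/K) + (r + σ²/2)T = ln(281/273) + (0.082 + 0.45²/2)·1 = 0.0289 + 0.1833 = 0.2121
d₁ = 0.2121 / 0.4500 = 0.4714 ≈ 0.47
N(d₁) = N(0.47) = 0.6808
Δ_call = N(d₁) = 0.6808

0.6808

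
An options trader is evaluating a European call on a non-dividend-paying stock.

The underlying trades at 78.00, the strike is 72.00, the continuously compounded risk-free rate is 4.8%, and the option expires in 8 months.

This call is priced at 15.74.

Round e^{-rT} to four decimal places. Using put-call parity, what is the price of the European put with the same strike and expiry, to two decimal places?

exp(−rT) = exp(−0.048·0.6667) = 0.9685
Put-call parity: C − P = S − K·e^(−rT) = 78 − 72·0.9685 = 78 − 69.7320 = 8.2680
P = C − (C − P) = 15.74 − (8.2680) = 7.4720

7.47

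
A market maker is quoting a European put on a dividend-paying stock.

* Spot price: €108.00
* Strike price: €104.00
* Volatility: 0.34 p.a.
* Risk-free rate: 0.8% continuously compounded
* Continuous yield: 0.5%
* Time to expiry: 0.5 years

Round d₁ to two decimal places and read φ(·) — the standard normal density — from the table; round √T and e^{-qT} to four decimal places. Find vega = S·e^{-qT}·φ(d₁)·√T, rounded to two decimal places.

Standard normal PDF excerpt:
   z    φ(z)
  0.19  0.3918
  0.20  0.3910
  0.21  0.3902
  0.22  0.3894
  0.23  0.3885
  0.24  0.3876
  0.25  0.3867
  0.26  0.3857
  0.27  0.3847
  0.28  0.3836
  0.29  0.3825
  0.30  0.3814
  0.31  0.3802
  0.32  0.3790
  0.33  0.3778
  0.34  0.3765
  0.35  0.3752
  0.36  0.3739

29.22

σ√T = 0.34·√0.5 = 0.2404
d₁ = [ln(108/104) + (0.008 − 0.005 + 0.34²/2)·0.5] / 0.2404 = [0.0377 + 0.0304] / 0.2404 = 0.2834 ⇒ 0.28
√T = √0.5 = 0.7071
φ(d₁) = φ(0.28) = 0.3836
exp(−qT) = exp(−0.005·0.5) = 0.9975
vega = S·exp(−qT)·φ(d₁)·√T = 108·0.9975·0.3836·0.7071 = 29.2211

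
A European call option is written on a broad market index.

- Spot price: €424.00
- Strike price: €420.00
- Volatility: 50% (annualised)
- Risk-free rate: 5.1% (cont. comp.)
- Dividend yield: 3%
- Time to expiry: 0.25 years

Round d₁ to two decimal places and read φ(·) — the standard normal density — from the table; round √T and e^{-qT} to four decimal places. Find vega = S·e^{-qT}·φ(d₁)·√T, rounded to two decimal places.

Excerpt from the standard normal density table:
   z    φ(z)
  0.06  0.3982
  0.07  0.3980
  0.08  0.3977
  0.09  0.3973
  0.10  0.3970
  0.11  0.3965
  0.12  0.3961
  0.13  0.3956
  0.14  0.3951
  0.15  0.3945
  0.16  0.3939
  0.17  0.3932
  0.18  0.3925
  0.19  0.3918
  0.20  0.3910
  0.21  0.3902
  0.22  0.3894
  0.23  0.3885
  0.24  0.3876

82.59

T = 0.25;  σ√T = 0.2500
ln(S/K) + (r − q + σ²/2)T = ln(424/420) + (0.051 − 0.03 + 0.5²/2)·0.25 = 0.0095 + 0.0365 = 0.0460
d₁ = 0.0460 / 0.2500 = 0.1839 → 0.18
√T = √0.25 = 0.5000
φ(d₁) = φ(0.18) = 0.3925
e^(−qT) = e^(−0.03·0.25) = 0.9925
vega = S·e^(−qT)·φ(d₁)·√T = 424·0.9925·0.3925·0.5000 = 82.5859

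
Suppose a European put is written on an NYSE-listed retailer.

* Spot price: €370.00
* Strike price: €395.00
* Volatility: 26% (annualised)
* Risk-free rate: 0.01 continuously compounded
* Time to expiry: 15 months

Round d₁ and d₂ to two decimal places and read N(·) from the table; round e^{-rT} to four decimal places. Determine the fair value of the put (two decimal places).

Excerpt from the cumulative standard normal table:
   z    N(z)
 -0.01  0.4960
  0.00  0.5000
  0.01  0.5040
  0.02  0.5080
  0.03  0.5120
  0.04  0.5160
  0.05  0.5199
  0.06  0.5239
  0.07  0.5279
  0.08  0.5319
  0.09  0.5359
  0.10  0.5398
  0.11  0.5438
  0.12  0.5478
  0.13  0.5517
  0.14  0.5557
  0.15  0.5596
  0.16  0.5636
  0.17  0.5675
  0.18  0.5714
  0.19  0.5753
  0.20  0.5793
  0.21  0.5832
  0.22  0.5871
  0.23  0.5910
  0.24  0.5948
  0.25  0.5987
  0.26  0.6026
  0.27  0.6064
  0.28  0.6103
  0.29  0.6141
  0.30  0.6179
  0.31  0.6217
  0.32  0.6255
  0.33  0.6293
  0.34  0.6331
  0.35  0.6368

€54.57

σ√T = 0.26·√1.25 = 0.2907
d₁ = [ln(370/395) + (0.01 + 0.26²/2)·1.25] / 0.2907 = [-0.0654 + 0.0548] / 0.2907 = -0.0366 → -0.04
d₂ = d₁ − σ√T = -0.0366 − 0.2907 = -0.3273 → -0.33
exp(−rT) = exp(−0.01·1.25) = 0.9876
P = 395·0.9876·N(0.33) − 370·N(0.04) = 395·0.9876·0.6293 − 370·0.5160 = 245.4912 − 190.9200 = 54.5712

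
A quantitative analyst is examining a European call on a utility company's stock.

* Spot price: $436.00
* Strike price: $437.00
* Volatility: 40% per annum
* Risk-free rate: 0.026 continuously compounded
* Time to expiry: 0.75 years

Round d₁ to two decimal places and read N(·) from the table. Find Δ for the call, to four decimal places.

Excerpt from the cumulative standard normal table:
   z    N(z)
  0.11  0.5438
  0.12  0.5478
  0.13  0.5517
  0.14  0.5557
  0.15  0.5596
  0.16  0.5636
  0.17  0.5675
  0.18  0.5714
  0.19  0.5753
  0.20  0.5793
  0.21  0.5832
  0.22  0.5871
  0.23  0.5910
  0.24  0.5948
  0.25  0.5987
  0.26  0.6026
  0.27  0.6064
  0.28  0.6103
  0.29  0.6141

0.5871

T = 0.75;  σ√T = 0.3464
d₁ = [ln(436/437) + (0.026 + ½·0.4²)·0.75] / (σ√T) = (-0.0023 + 0.0795) / 0.3464 = 0.2229 → 0.22
N(d₁) = N(0.22) = 0.5871
Δ_call = N(d₁) = 0.5871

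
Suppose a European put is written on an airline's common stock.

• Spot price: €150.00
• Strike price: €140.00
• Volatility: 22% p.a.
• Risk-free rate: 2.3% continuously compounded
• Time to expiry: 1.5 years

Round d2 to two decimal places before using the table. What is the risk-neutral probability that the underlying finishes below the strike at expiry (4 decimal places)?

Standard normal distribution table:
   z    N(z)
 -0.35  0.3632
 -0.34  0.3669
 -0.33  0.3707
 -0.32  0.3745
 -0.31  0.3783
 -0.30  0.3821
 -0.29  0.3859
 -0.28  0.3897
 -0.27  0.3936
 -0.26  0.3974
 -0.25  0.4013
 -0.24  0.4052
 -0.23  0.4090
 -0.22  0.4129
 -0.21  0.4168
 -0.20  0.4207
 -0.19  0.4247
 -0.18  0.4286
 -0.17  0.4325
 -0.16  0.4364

σ√T = 0.22 × 1.2247 = 0.2694
d₁ = [ln(150/140) + (0.023 + 0.22²/2)·1.5] / 0.2694 = [0.0690 + 0.0708] / 0.2694 = 0.5188 ⇒ 0.52
d₂ = d₁ − σ√T = 0.5188 − 0.2694 = 0.2494 ⇒ 0.25
Risk-neutral Pr[S_T < K] = N(−d₂) = N(-0.25) = 0.4013

0.4013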